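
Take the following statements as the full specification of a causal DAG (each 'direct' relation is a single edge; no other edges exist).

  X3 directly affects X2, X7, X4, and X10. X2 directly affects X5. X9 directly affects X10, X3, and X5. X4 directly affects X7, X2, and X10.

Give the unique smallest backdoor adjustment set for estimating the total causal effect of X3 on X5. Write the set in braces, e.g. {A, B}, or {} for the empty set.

Variables eligible for adjustment (non-descendants of X3, excluding X3 and X5): {X9}.
Backdoor paths from X3 to X5:
  P1: X3 <- X9 -> X10 <- X4 -> X2 -> X5
  P2: X3 <- X9 -> X5
The empty set is not sufficient: P2 (X3 <- X9 -> X5) has no collider blocking it and no conditioned non-collider, so it is open.
Try {X9}:
  P1: blocked at fork node X9 ∈ conditioning set.
  P2: blocked at fork node X9 ∈ conditioning set.
{X9} contains no descendant of X3 and blocks every backdoor path.
{X9} is the unique smallest valid adjustment set.

{X9}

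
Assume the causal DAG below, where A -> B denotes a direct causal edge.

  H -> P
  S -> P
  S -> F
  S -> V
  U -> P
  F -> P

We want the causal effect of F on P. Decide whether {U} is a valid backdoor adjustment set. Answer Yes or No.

No

Backdoor paths from F to P (paths whose first edge points into F):
  P1: F <- S -> P
Condition 1 (no descendant of F in the set): holds — descendants of F are {P}; none are in {U}.
Condition 2 (every backdoor path blocked by {U}):
  P1: open — no interior node is in the conditioning set.
{U} does not satisfy the backdoor criterion.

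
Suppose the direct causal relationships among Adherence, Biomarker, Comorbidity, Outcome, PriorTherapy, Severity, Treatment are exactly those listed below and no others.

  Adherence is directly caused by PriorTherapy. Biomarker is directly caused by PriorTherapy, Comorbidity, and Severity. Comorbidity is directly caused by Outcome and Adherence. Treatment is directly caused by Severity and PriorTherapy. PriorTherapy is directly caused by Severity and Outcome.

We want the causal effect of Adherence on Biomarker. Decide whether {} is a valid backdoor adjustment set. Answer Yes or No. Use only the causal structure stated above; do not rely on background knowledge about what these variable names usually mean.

No

Backdoor paths from Adherence to Biomarker (paths whose first edge points into Adherence):
  P1: Adherence <- PriorTherapy <- Outcome -> Comorbidity -> Biomarker
  P2: Adherence <- PriorTherapy <- Severity -> Biomarker
  P3: Adherence <- PriorTherapy -> Biomarker
  P4: Adherence <- PriorTherapy -> Treatment <- Severity -> Biomarker
Condition 1 (no descendant of Adherence in the set): holds — descendants of Adherence are {Biomarker, Comorbidity}; none are in {}.
Condition 2 (every backdoor path blocked by {}):
  P1: open — no interior node is in the conditioning set.
  P2: open — no interior node is in the conditioning set.
  P3: open — no interior node is in the conditioning set.
  P4: blocked at collider Treatment (neither it nor any descendant is in the conditioning set).
{} does not satisfy the backdoor criterion.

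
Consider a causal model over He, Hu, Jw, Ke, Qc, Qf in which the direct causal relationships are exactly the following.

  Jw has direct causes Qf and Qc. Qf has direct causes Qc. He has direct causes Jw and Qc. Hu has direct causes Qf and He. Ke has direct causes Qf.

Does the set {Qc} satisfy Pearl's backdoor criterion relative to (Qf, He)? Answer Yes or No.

Backdoor paths from Qf to He (paths whose first edge points into Qf):
  P1: Qf <- Qc -> Jw -> He
  P2: Qf <- Qc -> He
Condition 1 (no descendant of Qf in the set): holds — descendants of Qf are {He, Hu, Jw, Ke}; none are in {Qc}.
Condition 2 (every backdoor path blocked by {Qc}):
  P1: blocked at fork node Qc ∈ conditioning set.
  P2: blocked at fork node Qc ∈ conditioning set.
{Qc} satisfies the backdoor criterion.

Yes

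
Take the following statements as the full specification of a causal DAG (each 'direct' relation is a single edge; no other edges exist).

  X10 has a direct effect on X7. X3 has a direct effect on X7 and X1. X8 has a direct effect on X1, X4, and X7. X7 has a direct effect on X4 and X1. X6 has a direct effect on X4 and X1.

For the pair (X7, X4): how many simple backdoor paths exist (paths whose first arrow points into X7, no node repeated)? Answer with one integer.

4

A backdoor path from X7 to X4 is any simple undirected path whose first edge points into X7 (i.e. leaves X7 via a parent).
Parents of X7: {X10, X3, X8}.
Enumerating:
  P1: X7 <- X3 -> X1 <- X6 -> X4
  P2: X7 <- X3 -> X1 <- X8 -> X4
  P3: X7 <- X8 -> X4
  P4: X7 <- X8 -> X1 <- X6 -> X4
That exhausts the simple backdoor paths. Count: 4.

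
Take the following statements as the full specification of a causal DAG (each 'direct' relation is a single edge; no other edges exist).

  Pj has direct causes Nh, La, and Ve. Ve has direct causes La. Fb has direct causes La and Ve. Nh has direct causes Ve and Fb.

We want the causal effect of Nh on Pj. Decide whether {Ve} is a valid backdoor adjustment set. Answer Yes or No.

Backdoor paths from Nh to Pj (paths whose first edge points into Nh):
  P1: Nh <- Ve <- La -> Pj
  P2: Nh <- Ve -> Fb <- La -> Pj
  P3: Nh <- Ve -> Pj
  P4: Nh <- Fb <- La -> Ve -> Pj
  P5: Nh <- Fb <- La -> Pj
  P6: Nh <- Fb <- Ve <- La -> Pj
  P7: Nh <- Fb <- Ve -> Pj
Condition 1 (no descendant of Nh in the set): holds — descendants of Nh are {Pj}; none are in {Ve}.
Condition 2 (every backdoor path blocked by {Ve}):
  P1: blocked at chain node Ve ∈ conditioning set.
  P2: blocked at fork node Ve ∈ conditioning set.
  P3: blocked at fork node Ve ∈ conditioning set.
  P4: blocked at chain node Ve ∈ conditioning set.
  P5: open — no interior node is in the conditioning set.
  P6: blocked at chain node Ve ∈ conditioning set.
  P7: blocked at fork node Ve ∈ conditioning set.
{Ve} does not satisfy the backdoor criterion.

No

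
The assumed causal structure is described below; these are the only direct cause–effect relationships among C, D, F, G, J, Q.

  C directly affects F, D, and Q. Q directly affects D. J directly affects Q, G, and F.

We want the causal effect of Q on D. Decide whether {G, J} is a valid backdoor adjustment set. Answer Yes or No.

No

Backdoor paths from Q to D (paths whose first edge points into Q):
  P1: Q <- C -> D
  P2: Q <- J -> F <- C -> D
Condition 1 (no descendant of Q in the set): holds — descendants of Q are {D}; none are in {G, J}.
Condition 2 (every backdoor path blocked by {G, J}):
  P1: open — no interior node is in the conditioning set.
  P2: blocked at fork node J ∈ conditioning set.
{G, J} does not satisfy the backdoor criterion.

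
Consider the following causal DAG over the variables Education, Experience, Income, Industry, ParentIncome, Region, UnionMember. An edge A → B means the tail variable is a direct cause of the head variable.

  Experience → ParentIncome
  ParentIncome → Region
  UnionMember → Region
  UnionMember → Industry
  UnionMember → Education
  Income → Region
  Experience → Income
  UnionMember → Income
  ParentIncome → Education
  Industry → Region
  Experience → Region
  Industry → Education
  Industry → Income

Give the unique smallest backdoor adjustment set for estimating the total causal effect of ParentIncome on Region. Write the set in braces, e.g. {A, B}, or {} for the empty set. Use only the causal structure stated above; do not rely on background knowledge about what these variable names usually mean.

Variables eligible for adjustment (non-descendants of ParentIncome, excluding ParentIncome and Region): {Experience, Income, Industry, UnionMember}.
Backdoor paths from ParentIncome to Region:
  P1: ParentIncome <- Experience -> Income <- UnionMember -> Industry -> Region
  P2: ParentIncome <- Experience -> Income <- UnionMember -> Region
  P3: ParentIncome <- Experience -> Income <- UnionMember -> Education <- Industry -> Region
  P4: ParentIncome <- Experience -> Income <- Industry <- UnionMember -> Region
  P5: ParentIncome <- Experience -> Income <- Industry -> Region
  P6: ParentIncome <- Experience -> Income <- Industry -> Education <- UnionMember -> Region
  P7: ParentIncome <- Experience -> Income -> Region
  P8: ParentIncome <- Experience -> Region
The empty set is not sufficient: P7 (ParentIncome <- Experience -> Income -> Region) has no collider blocking it and no conditioned non-collider, so it is open.
Try {Experience}:
  P1: blocked at fork node Experience ∈ conditioning set.
  P2: blocked at fork node Experience ∈ conditioning set.
  P3: blocked at fork node Experience ∈ conditioning set.
  P4: blocked at fork node Experience ∈ conditioning set.
  P5: blocked at fork node Experience ∈ conditioning set.
  P6: blocked at fork node Experience ∈ conditioning set.
  P7: blocked at fork node Experience ∈ conditioning set.
  P8: blocked at fork node Experience ∈ conditioning set.
{Experience} contains no descendant of ParentIncome and blocks every backdoor path.
No other singleton works — e.g. {UnionMember} leaves P7 open — so {Experience} is the unique smallest valid adjustment set.

{Experience}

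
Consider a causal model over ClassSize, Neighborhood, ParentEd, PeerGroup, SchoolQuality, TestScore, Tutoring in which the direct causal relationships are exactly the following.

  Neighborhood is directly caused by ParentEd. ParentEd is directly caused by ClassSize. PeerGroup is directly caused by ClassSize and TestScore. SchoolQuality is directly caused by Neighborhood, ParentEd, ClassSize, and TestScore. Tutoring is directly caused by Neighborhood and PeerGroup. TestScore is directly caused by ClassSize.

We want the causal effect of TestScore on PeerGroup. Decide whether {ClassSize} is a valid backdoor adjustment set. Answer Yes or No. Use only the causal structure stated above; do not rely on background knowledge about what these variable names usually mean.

Backdoor paths from TestScore to PeerGroup (paths whose first edge points into TestScore):
  P1: TestScore <- ClassSize -> ParentEd -> Neighborhood -> Tutoring <- PeerGroup
  P2: TestScore <- ClassSize -> ParentEd -> SchoolQuality <- Neighborhood -> Tutoring <- PeerGroup
  P3: TestScore <- ClassSize -> PeerGroup
  P4: TestScore <- ClassSize -> SchoolQuality <- ParentEd -> Neighborhood -> Tutoring <- PeerGroup
  P5: TestScore <- ClassSize -> SchoolQuality <- Neighborhood -> Tutoring <- PeerGroup
Condition 1 (no descendant of TestScore in the set): holds — descendants of TestScore are {PeerGroup, SchoolQuality, Tutoring}; none are in {ClassSize}.
Condition 2 (every backdoor path blocked by {ClassSize}):
  P1: blocked at fork node ClassSize ∈ conditioning set.
  P2: blocked at fork node ClassSize ∈ conditioning set.
  P3: blocked at fork node ClassSize ∈ conditioning set.
  P4: blocked at fork node ClassSize ∈ conditioning set.
  P5: blocked at fork node ClassSize ∈ conditioning set.
{ClassSize} satisfies the backdoor criterion.

Yes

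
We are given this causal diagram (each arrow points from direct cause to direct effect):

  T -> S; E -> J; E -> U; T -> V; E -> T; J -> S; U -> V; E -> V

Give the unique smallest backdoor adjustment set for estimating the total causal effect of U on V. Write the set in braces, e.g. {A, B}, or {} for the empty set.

{E}

Variables eligible for adjustment (non-descendants of U, excluding U and V): {E, J, S, T}.
Backdoor paths from U to V:
  P1: U <- E -> J -> S <- T -> V
  P2: U <- E -> T -> V
  P3: U <- E -> V
The empty set is not sufficient: P2 (U <- E -> T -> V) has no collider blocking it and no conditioned non-collider, so it is open.
Try {E}:
  P1: blocked at fork node E ∈ conditioning set.
  P2: blocked at fork node E ∈ conditioning set.
  P3: blocked at fork node E ∈ conditioning set.
{E} contains no descendant of U and blocks every backdoor path.
No other singleton works — e.g. {J} leaves P2 open — so {E} is the unique smallest valid adjustment set.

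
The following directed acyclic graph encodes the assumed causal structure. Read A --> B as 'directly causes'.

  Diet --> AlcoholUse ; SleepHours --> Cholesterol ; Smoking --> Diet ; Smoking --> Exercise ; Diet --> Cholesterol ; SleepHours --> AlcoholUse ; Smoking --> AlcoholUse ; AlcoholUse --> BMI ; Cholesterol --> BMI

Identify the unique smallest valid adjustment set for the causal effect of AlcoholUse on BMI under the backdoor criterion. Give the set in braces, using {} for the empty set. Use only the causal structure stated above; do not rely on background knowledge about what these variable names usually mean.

{Cholesterol}

Variables eligible for adjustment (non-descendants of AlcoholUse, excluding AlcoholUse and BMI): {Cholesterol, Diet, Exercise, SleepHours, Smoking}.
Backdoor paths from AlcoholUse to BMI:
  P1: AlcoholUse <- Smoking -> Diet -> Cholesterol -> BMI
  P2: AlcoholUse <- SleepHours -> Cholesterol -> BMI
  P3: AlcoholUse <- Diet -> Cholesterol -> BMI
The empty set is not sufficient: P1 (AlcoholUse <- Smoking -> Diet -> Cholesterol -> BMI) has no collider blocking it and no conditioned non-collider, so it is open.
Try {Cholesterol}:
  P1: blocked at chain node Cholesterol ∈ conditioning set.
  P2: blocked at chain node Cholesterol ∈ conditioning set.
  P3: blocked at chain node Cholesterol ∈ conditioning set.
{Cholesterol} contains no descendant of AlcoholUse and blocks every backdoor path.
No other singleton works — e.g. {Smoking} leaves P2 open — so {Cholesterol} is the unique smallest valid adjustment set.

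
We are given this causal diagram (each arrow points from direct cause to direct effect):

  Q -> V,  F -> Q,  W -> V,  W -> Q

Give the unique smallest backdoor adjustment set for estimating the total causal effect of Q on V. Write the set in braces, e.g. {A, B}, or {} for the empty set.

{W}

Variables eligible for adjustment (non-descendants of Q, excluding Q and V): {F, W}.
Backdoor paths from Q to V:
  P1: Q <- W -> V
The empty set is not sufficient: P1 (Q <- W -> V) has no collider blocking it and no conditioned non-collider, so it is open.
Try {W}:
  P1: blocked at fork node W ∈ conditioning set.
{W} contains no descendant of Q and blocks every backdoor path.
No other singleton works — e.g. {F} leaves P1 open — so {W} is the unique smallest valid adjustment set.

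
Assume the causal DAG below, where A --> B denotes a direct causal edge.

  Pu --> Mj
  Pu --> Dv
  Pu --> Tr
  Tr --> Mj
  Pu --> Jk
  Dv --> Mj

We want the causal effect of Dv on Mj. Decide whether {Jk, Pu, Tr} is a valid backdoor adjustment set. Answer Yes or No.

Backdoor paths from Dv to Mj (paths whose first edge points into Dv):
  P1: Dv <- Pu -> Tr -> Mj
  P2: Dv <- Pu -> Mj
Condition 1 (no descendant of Dv in the set): holds — descendants of Dv are {Mj}; none are in {Jk, Pu, Tr}.
Condition 2 (every backdoor path blocked by {Jk, Pu, Tr}):
  P1: blocked at fork node Pu ∈ conditioning set.
  P2: blocked at fork node Pu ∈ conditioning set.
{Jk, Pu, Tr} satisfies the backdoor criterion.

Yes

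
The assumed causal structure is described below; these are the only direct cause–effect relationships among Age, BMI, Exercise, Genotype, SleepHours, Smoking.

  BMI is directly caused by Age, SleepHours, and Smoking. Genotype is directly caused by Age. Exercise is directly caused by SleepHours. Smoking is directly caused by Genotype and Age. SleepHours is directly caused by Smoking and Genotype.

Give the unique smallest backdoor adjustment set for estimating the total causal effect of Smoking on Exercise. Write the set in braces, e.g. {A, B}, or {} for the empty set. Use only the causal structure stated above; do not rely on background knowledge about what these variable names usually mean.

Variables eligible for adjustment (non-descendants of Smoking, excluding Smoking and Exercise): {Age, Genotype}.
Backdoor paths from Smoking to Exercise:
  P1: Smoking <- Age -> Genotype -> SleepHours -> Exercise
  P2: Smoking <- Age -> BMI <- SleepHours -> Exercise
  P3: Smoking <- Genotype <- Age -> BMI <- SleepHours -> Exercise
  P4: Smoking <- Genotype -> SleepHours -> Exercise
The empty set is not sufficient: P1 (Smoking <- Age -> Genotype -> SleepHours -> Exercise) has no collider blocking it and no conditioned non-collider, so it is open.
Try {Genotype}:
  P1: blocked at chain node Genotype ∈ conditioning set.
  P2: blocked at collider BMI (neither it nor any descendant is in the conditioning set).
  P3: blocked at chain node Genotype ∈ conditioning set.
  P4: blocked at fork node Genotype ∈ conditioning set.
{Genotype} contains no descendant of Smoking and blocks every backdoor path.
No other singleton works — e.g. {Age} leaves P4 open — so {Genotype} is the unique smallest valid adjustment set.

{Genotype}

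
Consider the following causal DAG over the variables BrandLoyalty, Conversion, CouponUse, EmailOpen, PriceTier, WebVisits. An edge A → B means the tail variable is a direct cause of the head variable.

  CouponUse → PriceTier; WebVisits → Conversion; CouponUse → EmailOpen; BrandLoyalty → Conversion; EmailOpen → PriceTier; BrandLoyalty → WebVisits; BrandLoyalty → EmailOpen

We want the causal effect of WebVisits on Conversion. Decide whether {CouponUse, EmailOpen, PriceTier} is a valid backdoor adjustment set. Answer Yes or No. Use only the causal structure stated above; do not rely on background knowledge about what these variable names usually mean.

No

Backdoor paths from WebVisits to Conversion (paths whose first edge points into WebVisits):
  P1: WebVisits <- BrandLoyalty -> Conversion
Condition 1 (no descendant of WebVisits in the set): holds — descendants of WebVisits are {Conversion}; none are in {CouponUse, EmailOpen, PriceTier}.
Condition 2 (every backdoor path blocked by {CouponUse, EmailOpen, PriceTier}):
  P1: open — no interior node is in the conditioning set.
{CouponUse, EmailOpen, PriceTier} does not satisfy the backdoor criterion.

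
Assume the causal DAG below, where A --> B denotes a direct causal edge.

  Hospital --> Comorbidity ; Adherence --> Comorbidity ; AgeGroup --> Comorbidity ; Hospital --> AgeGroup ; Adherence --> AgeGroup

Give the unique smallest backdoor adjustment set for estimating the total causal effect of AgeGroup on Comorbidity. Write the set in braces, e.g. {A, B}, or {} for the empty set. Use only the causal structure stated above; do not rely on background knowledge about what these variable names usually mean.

{Adherence, Hospital}

Variables eligible for adjustment (non-descendants of AgeGroup, excluding AgeGroup and Comorbidity): {Adherence, Hospital}.
Backdoor paths from AgeGroup to Comorbidity:
  P1: AgeGroup <- Hospital -> Comorbidity
  P2: AgeGroup <- Adherence -> Comorbidity
The empty set is not sufficient: P1 (AgeGroup <- Hospital -> Comorbidity) has no collider blocking it and no conditioned non-collider, so it is open.
Try {Adherence, Hospital}:
  P1: blocked at fork node Hospital ∈ conditioning set.
  P2: blocked at fork node Adherence ∈ conditioning set.
{Adherence, Hospital} contains no descendant of AgeGroup and blocks every backdoor path.
Every element of {Adherence, Hospital} is needed (dropping Adherence leaves P2 open; dropping Hospital leaves P1 open), so no proper subset is valid.
Among all size-2 subsets of the eligible variables, only {Adherence, Hospital} blocks every backdoor path, so it is the unique smallest valid adjustment set.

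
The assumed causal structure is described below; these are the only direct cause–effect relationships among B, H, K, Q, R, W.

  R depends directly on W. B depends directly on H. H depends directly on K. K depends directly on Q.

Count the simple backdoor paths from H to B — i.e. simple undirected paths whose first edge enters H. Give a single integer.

0

A backdoor path from H to B is any simple undirected path whose first edge points into H (i.e. leaves H via a parent).
Parents of H: {K}.
No simple path from any parent of H reaches B without revisiting H, so there are no backdoor paths.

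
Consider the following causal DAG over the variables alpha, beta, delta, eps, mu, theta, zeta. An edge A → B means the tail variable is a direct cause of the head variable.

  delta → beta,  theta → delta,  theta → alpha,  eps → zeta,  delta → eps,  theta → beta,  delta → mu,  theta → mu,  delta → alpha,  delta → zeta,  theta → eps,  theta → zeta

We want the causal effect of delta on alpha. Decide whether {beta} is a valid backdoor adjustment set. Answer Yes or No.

No

Backdoor paths from delta to alpha (paths whose first edge points into delta):
  P1: delta <- theta -> alpha
Condition 1 (no descendant of delta in the set): FAILS — beta is a descendant of delta.
Condition 2 (every backdoor path blocked by {beta}):
  P1: open — no interior node is in the conditioning set.
{beta} does not satisfy the backdoor criterion.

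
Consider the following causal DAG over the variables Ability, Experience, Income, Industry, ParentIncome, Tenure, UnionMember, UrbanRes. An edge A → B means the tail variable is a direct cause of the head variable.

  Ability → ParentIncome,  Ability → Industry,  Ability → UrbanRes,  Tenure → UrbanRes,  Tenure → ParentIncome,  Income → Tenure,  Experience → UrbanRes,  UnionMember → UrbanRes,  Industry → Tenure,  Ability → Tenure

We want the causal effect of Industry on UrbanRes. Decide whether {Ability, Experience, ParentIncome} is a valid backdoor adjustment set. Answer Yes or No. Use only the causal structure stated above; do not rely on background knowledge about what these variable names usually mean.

Backdoor paths from Industry to UrbanRes (paths whose first edge points into Industry):
  P1: Industry <- Ability -> Tenure -> UrbanRes
  P2: Industry <- Ability -> ParentIncome <- Tenure -> UrbanRes
  P3: Industry <- Ability -> UrbanRes
Condition 1 (no descendant of Industry in the set): FAILS — ParentIncome is a descendant of Industry.
Condition 2 (every backdoor path blocked by {Ability, Experience, ParentIncome}):
  P1: blocked at fork node Ability ∈ conditioning set.
  P2: blocked at fork node Ability ∈ conditioning set.
  P3: blocked at fork node Ability ∈ conditioning set.
{Ability, Experience, ParentIncome} does not satisfy the backdoor criterion.

No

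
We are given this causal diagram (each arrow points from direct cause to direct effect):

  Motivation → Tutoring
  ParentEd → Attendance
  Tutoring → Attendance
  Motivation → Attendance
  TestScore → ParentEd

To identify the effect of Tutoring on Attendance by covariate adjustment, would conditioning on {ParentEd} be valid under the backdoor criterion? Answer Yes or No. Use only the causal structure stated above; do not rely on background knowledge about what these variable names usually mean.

No

Backdoor paths from Tutoring to Attendance (paths whose first edge points into Tutoring):
  P1: Tutoring <- Motivation -> Attendance
Condition 1 (no descendant of Tutoring in the set): holds — descendants of Tutoring are {Attendance}; none are in {ParentEd}.
Condition 2 (every backdoor path blocked by {ParentEd}):
  P1: open — no interior node is in the conditioning set.
{ParentEd} does not satisfy the backdoor criterion.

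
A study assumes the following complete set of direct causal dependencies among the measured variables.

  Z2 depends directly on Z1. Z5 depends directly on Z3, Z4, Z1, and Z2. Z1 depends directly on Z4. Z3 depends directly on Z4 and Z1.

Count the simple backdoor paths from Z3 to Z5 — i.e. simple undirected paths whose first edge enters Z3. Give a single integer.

6

A backdoor path from Z3 to Z5 is any simple undirected path whose first edge points into Z3 (i.e. leaves Z3 via a parent).
Parents of Z3: {Z1, Z4}.
Enumerating:
  P1: Z3 <- Z4 -> Z1 -> Z2 -> Z5
  P2: Z3 <- Z4 -> Z1 -> Z5
  P3: Z3 <- Z4 -> Z5
  P4: Z3 <- Z1 <- Z4 -> Z5
  P5: Z3 <- Z1 -> Z2 -> Z5
  P6: Z3 <- Z1 -> Z5
That exhausts the simple backdoor paths. Count: 6.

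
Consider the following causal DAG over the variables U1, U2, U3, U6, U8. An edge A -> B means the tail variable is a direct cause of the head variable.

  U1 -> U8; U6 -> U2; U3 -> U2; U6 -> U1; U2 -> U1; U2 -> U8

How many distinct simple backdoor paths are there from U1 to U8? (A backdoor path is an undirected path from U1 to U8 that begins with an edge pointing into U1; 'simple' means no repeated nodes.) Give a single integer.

A backdoor path from U1 to U8 is any simple undirected path whose first edge points into U1 (i.e. leaves U1 via a parent).
Parents of U1: {U2, U6}.
Enumerating:
  P1: U1 <- U6 -> U2 -> U8
  P2: U1 <- U2 -> U8
That exhausts the simple backdoor paths. Count: 2.

2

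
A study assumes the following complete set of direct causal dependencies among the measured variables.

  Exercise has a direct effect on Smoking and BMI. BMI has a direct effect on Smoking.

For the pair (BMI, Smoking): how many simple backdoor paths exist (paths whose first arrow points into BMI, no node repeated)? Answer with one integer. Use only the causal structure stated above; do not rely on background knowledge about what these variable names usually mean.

1

A backdoor path from BMI to Smoking is any simple undirected path whose first edge points into BMI (i.e. leaves BMI via a parent).
Parents of BMI: {Exercise}.
Enumerating:
  P1: BMI <- Exercise -> Smoking
That exhausts the simple backdoor paths. Count: 1.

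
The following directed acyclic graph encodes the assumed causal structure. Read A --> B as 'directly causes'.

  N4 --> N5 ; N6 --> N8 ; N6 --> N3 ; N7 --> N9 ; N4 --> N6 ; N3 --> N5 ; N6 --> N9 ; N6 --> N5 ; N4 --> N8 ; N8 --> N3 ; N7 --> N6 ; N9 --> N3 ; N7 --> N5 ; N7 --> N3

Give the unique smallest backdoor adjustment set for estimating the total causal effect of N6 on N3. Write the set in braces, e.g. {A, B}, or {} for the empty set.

{N4, N7}

Variables eligible for adjustment (non-descendants of N6, excluding N6 and N3): {N4, N7}.
Backdoor paths from N6 to N3:
  P1: N6 <- N7 -> N9 -> N3
  P2: N6 <- N7 -> N3
  P3: N6 <- N7 -> N5 <- N4 -> N8 -> N3
  P4: N6 <- N7 -> N5 <- N3
  P5: N6 <- N4 -> N8 -> N3
  P6: N6 <- N4 -> N5 <- N7 -> N9 -> N3
  P7: N6 <- N4 -> N5 <- N7 -> N3
  P8: N6 <- N4 -> N5 <- N3
The empty set is not sufficient: P1 (N6 <- N7 -> N9 -> N3) has no collider blocking it and no conditioned non-collider, so it is open.
Try {N4, N7}:
  P1: blocked at fork node N7 ∈ conditioning set.
  P2: blocked at fork node N7 ∈ conditioning set.
  P3: blocked at fork node N7 ∈ conditioning set.
  P4: blocked at fork node N7 ∈ conditioning set.
  P5: blocked at fork node N4 ∈ conditioning set.
  P6: blocked at fork node N4 ∈ conditioning set.
  P7: blocked at fork node N4 ∈ conditioning set.
  P8: blocked at fork node N4 ∈ conditioning set.
{N4, N7} contains no descendant of N6 and blocks every backdoor path.
Every element of {N4, N7} is needed (dropping N4 leaves P5 open; dropping N7 leaves P1 open), so no proper subset is valid.
Among all size-2 subsets of the eligible variables, only {N4, N7} blocks every backdoor path, so it is the unique smallest valid adjustment set.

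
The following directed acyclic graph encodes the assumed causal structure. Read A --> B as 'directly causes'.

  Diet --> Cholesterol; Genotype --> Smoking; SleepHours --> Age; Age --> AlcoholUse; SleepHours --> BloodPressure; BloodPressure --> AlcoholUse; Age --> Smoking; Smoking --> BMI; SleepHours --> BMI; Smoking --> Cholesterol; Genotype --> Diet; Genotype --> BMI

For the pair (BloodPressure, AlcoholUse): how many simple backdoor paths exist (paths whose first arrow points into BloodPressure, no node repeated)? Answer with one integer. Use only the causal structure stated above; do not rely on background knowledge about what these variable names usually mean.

4

A backdoor path from BloodPressure to AlcoholUse is any simple undirected path whose first edge points into BloodPressure (i.e. leaves BloodPressure via a parent).
Parents of BloodPressure: {SleepHours}.
Enumerating:
  P1: BloodPressure <- SleepHours -> Age -> AlcoholUse
  P2: BloodPressure <- SleepHours -> BMI <- Genotype -> Diet -> Cholesterol <- Smoking <- Age -> AlcoholUse
  P3: BloodPressure <- SleepHours -> BMI <- Genotype -> Smoking <- Age -> AlcoholUse
  P4: BloodPressure <- SleepHours -> BMI <- Smoking <- Age -> AlcoholUse
That exhausts the simple backdoor paths. Count: 4.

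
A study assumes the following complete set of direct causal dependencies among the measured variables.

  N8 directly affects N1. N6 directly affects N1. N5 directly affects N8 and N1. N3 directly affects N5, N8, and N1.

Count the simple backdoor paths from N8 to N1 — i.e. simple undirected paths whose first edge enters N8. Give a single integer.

4

A backdoor path from N8 to N1 is any simple undirected path whose first edge points into N8 (i.e. leaves N8 via a parent).
Parents of N8: {N3, N5}.
Enumerating:
  P1: N8 <- N3 -> N5 -> N1
  P2: N8 <- N3 -> N1
  P3: N8 <- N5 <- N3 -> N1
  P4: N8 <- N5 -> N1
That exhausts the simple backdoor paths. Count: 4.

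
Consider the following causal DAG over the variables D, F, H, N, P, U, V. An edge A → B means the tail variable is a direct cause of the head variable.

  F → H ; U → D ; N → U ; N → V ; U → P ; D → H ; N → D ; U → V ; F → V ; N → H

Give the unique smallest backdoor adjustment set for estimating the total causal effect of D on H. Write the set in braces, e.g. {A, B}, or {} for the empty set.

{N}

Variables eligible for adjustment (non-descendants of D, excluding D and H): {F, N, P, U, V}.
Backdoor paths from D to H:
  P1: D <- N -> U -> V <- F -> H
  P2: D <- N -> V <- F -> H
  P3: D <- N -> H
  P4: D <- U <- N -> V <- F -> H
  P5: D <- U <- N -> H
  P6: D <- U -> V <- N -> H
  P7: D <- U -> V <- F -> H
The empty set is not sufficient: P3 (D <- N -> H) has no collider blocking it and no conditioned non-collider, so it is open.
Try {N}:
  P1: blocked at fork node N ∈ conditioning set.
  P2: blocked at fork node N ∈ conditioning set.
  P3: blocked at fork node N ∈ conditioning set.
  P4: blocked at fork node N ∈ conditioning set.
  P5: blocked at fork node N ∈ conditioning set.
  P6: blocked at collider V (neither it nor any descendant is in the conditioning set).
  P7: blocked at collider V (neither it nor any descendant is in the conditioning set).
{N} contains no descendant of D and blocks every backdoor path.
No other singleton works — e.g. {U} leaves P3 open — so {N} is the unique smallest valid adjustment set.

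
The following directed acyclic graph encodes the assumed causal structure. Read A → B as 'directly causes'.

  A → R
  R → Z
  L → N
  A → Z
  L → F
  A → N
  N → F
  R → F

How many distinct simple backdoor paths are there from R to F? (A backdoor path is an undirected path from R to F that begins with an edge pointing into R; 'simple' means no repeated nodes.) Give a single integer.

A backdoor path from R to F is any simple undirected path whose first edge points into R (i.e. leaves R via a parent).
Parents of R: {A}.
Enumerating:
  P1: R <- A -> N <- L -> F
  P2: R <- A -> N -> F
That exhausts the simple backdoor paths. Count: 2.

2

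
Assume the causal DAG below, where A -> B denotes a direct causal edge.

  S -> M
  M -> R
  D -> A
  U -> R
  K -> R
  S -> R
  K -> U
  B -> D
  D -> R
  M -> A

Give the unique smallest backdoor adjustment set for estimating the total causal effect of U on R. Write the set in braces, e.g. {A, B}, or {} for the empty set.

{K}

Variables eligible for adjustment (non-descendants of U, excluding U and R): {A, B, D, K, M, S}.
Backdoor paths from U to R:
  P1: U <- K -> R
The empty set is not sufficient: P1 (U <- K -> R) has no collider blocking it and no conditioned non-collider, so it is open.
Try {K}:
  P1: blocked at fork node K ∈ conditioning set.
{K} contains no descendant of U and blocks every backdoor path.
No other singleton works — e.g. {S} leaves P1 open — so {K} is the unique smallest valid adjustment set.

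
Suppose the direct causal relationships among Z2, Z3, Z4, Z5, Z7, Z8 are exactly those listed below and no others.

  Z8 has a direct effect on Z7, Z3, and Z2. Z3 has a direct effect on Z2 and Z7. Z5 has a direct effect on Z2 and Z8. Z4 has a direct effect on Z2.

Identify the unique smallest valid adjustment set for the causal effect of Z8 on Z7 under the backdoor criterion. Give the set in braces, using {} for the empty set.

Variables eligible for adjustment (non-descendants of Z8, excluding Z8 and Z7): {Z4, Z5}.
Backdoor paths from Z8 to Z7:
  P1: Z8 <- Z5 -> Z2 <- Z3 -> Z7
Each backdoor path contains an unconditioned collider, so every path is already blocked with the empty conditioning set:
  P1: blocked at collider Z2 (neither it nor any descendant is in the conditioning set).
The empty set is therefore the unique smallest valid set.

{}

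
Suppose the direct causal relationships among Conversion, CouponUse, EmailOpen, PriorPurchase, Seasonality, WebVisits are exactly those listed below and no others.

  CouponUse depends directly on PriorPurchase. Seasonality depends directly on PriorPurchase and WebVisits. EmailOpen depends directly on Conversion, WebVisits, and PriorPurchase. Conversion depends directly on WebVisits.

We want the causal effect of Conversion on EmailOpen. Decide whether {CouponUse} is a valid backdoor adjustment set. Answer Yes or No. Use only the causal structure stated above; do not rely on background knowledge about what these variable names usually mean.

No

Backdoor paths from Conversion to EmailOpen (paths whose first edge points into Conversion):
  P1: Conversion <- WebVisits -> Seasonality <- PriorPurchase -> EmailOpen
  P2: Conversion <- WebVisits -> EmailOpen
Condition 1 (no descendant of Conversion in the set): holds — descendants of Conversion are {EmailOpen}; none are in {CouponUse}.
Condition 2 (every backdoor path blocked by {CouponUse}):
  P1: blocked at collider Seasonality (neither it nor any descendant is in the conditioning set).
  P2: open — no interior node is in the conditioning set.
{CouponUse} does not satisfy the backdoor criterion.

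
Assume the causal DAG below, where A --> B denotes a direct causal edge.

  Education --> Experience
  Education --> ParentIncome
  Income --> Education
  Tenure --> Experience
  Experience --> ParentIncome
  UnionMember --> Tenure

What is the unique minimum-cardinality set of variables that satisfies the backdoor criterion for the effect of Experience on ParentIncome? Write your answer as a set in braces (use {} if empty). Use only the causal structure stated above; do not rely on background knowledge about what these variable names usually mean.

Variables eligible for adjustment (non-descendants of Experience, excluding Experience and ParentIncome): {Education, Income, Tenure, UnionMember}.
Backdoor paths from Experience to ParentIncome:
  P1: Experience <- Education -> ParentIncome
The empty set is not sufficient: P1 (Experience <- Education -> ParentIncome) has no collider blocking it and no conditioned non-collider, so it is open.
Try {Education}:
  P1: blocked at fork node Education ∈ conditioning set.
{Education} contains no descendant of Experience and blocks every backdoor path.
No other singleton works — e.g. {UnionMember} leaves P1 open — so {Education} is the unique smallest valid adjustment set.

{Education}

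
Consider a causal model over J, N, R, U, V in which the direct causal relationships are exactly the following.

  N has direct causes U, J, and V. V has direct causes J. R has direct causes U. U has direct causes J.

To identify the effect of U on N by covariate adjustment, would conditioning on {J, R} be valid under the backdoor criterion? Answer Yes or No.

Backdoor paths from U to N (paths whose first edge points into U):
  P1: U <- J -> V -> N
  P2: U <- J -> N
Condition 1 (no descendant of U in the set): FAILS — R is a descendant of U.
Condition 2 (every backdoor path blocked by {J, R}):
  P1: blocked at fork node J ∈ conditioning set.
  P2: blocked at fork node J ∈ conditioning set.
{J, R} does not satisfy the backdoor criterion.

No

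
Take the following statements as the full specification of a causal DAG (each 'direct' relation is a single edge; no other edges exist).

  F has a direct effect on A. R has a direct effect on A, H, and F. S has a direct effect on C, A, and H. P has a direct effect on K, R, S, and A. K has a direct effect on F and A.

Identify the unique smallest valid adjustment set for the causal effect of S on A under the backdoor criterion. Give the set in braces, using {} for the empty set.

Variables eligible for adjustment (non-descendants of S, excluding S and A): {F, K, P, R}.
Backdoor paths from S to A:
  P1: S <- P -> R -> F <- K -> A
  P2: S <- P -> R -> F -> A
  P3: S <- P -> R -> A
  P4: S <- P -> K -> F <- R -> A
  P5: S <- P -> K -> F -> A
  P6: S <- P -> K -> A
  P7: S <- P -> A
The empty set is not sufficient: P2 (S <- P -> R -> F -> A) has no collider blocking it and no conditioned non-collider, so it is open.
Try {P}:
  P1: blocked at fork node P ∈ conditioning set.
  P2: blocked at fork node P ∈ conditioning set.
  P3: blocked at fork node P ∈ conditioning set.
  P4: blocked at fork node P ∈ conditioning set.
  P5: blocked at fork node P ∈ conditioning set.
  P6: blocked at fork node P ∈ conditioning set.
  P7: blocked at fork node P ∈ conditioning set.
{P} contains no descendant of S and blocks every backdoor path.
No other singleton works — e.g. {R} leaves P5 open — so {P} is the unique smallest valid adjustment set.

{P}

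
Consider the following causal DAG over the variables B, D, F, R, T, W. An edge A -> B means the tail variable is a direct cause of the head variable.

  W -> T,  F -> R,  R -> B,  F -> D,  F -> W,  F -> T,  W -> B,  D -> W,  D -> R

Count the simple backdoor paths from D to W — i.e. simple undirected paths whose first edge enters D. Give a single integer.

3

A backdoor path from D to W is any simple undirected path whose first edge points into D (i.e. leaves D via a parent).
Parents of D: {F}.
Enumerating:
  P1: D <- F -> W
  P2: D <- F -> T <- W
  P3: D <- F -> R -> B <- W
That exhausts the simple backdoor paths. Count: 3.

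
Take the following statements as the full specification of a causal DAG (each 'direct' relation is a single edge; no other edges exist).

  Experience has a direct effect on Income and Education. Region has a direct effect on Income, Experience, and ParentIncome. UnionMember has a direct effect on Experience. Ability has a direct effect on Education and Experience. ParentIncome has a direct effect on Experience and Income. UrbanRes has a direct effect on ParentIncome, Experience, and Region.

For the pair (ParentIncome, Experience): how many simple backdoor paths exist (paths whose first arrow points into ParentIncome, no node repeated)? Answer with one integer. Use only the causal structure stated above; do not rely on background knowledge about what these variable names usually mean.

A backdoor path from ParentIncome to Experience is any simple undirected path whose first edge points into ParentIncome (i.e. leaves ParentIncome via a parent).
Parents of ParentIncome: {Region, UrbanRes}.
Enumerating:
  P1: ParentIncome <- UrbanRes -> Region -> Experience
  P2: ParentIncome <- UrbanRes -> Region -> Income <- Experience
  P3: ParentIncome <- UrbanRes -> Experience
  P4: ParentIncome <- Region <- UrbanRes -> Experience
  P5: ParentIncome <- Region -> Experience
  P6: ParentIncome <- Region -> Income <- Experience
That exhausts the simple backdoor paths. Count: 6.

6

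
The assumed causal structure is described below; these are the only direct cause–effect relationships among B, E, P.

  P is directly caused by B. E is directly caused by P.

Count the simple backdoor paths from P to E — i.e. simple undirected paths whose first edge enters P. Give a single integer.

0

A backdoor path from P to E is any simple undirected path whose first edge points into P (i.e. leaves P via a parent).
Parents of P: {B}.
No simple path from any parent of P reaches E without revisiting P, so there are no backdoor paths.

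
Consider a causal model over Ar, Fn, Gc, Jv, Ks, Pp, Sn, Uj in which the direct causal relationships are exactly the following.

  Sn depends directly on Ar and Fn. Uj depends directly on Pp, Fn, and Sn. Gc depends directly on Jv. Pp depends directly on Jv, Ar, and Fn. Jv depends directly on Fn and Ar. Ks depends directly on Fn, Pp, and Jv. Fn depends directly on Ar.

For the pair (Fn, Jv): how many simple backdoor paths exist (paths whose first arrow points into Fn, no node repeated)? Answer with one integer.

A backdoor path from Fn to Jv is any simple undirected path whose first edge points into Fn (i.e. leaves Fn via a parent).
Parents of Fn: {Ar}.
Enumerating:
  P1: Fn <- Ar -> Jv
  P2: Fn <- Ar -> Sn -> Uj <- Pp <- Jv
  P3: Fn <- Ar -> Sn -> Uj <- Pp -> Ks <- Jv
  P4: Fn <- Ar -> Pp <- Jv
  P5: Fn <- Ar -> Pp -> Ks <- Jv
That exhausts the simple backdoor paths. Count: 5.

5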